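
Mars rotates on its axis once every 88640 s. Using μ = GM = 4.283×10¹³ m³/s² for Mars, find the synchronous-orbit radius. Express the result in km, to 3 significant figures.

A synchronous orbit has period T, so by Kepler's third law a = (μT²/4π²)^(1/3).
μT²/4π² = 4.283×10¹³ × (8.864×10⁴)² / 39.48 = 8.524×10²¹ m³.
a = 2.043×10⁷ m = 20428 km.

r_sync ≈ 20400 km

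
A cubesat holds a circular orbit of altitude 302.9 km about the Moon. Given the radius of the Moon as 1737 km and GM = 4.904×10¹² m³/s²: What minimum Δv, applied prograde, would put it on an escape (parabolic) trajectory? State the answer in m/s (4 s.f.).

r = 1737 + 302.9 = 2039.9 km = 2.0399×10⁶ m.
Circular speed v_c = √(μ/r) = 1550 m/s.
Escape speed v_esc = √(2μ/r) = √2 × v_c = 2193 m/s.
Δv = v_esc − v_c = 642.2 m/s.

Δv ≈ 642.2 m/s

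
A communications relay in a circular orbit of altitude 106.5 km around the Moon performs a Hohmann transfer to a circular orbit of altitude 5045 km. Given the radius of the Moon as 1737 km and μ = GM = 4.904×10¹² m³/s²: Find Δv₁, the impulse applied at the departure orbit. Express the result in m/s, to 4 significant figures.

Δv ≈ 414.3 m/s

r₁ = 1737 + 106.5 = 1843.5 km = 1.8435×10⁶ m.
r₂ = 1737 + 5045 = 6782.0 km = 6.7820×10⁶ m.
Transfer ellipse a_t = (r₁ + r₂)/2 = 4.313×10⁶ m.
At r₁: circular v_c1 = √(μ/r₁) = 1631 m/s; transfer-perilune v_p = √[μ(2/r₁ − 1/a_t)] = 2045 m/s.
Δv₁ = v_p − v_c1 = 414.3 m/s.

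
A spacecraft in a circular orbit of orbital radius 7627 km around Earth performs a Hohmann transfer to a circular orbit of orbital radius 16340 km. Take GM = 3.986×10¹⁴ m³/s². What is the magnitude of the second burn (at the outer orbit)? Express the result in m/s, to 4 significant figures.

r₁ = 7627 km = 7.627×10⁶ m.
r₂ = 16340 km = 1.634×10⁷ m.
Transfer ellipse a_t = (r₁ + r₂)/2 = 1.198×10⁷ m.
At r₁: circular v_c1 = √(μ/r₁) = 7229 m/s; transfer-perigee v_p = √[μ(2/r₁ − 1/a_t)] = 8442 m/s.
At r₂: circular v_c2 = √(μ/r₂) = 4939 m/s; transfer-apogee v_a = √[μ(2/r₂ − 1/a_t)] = 3940 m/s.
Δv₂ = v_c2 − v_a = 998.8 m/s.

Δv ≈ 998.8 m/s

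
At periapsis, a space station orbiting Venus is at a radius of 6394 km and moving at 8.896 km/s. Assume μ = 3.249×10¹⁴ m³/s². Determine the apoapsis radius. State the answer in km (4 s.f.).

r_p = 6.394×10⁶ m.
Specific energy ε = v²/2 − μ/r = -1.124×10⁷ J/kg, so a = −μ/(2ε) = 1.445×10⁷ m.
The apsides satisfy r_p + r_a = 2a, so the apoapsis radius is 2a − r_p = 2.250×10⁷ m = 22502 km.

apoapsis radius ≈ 22500 km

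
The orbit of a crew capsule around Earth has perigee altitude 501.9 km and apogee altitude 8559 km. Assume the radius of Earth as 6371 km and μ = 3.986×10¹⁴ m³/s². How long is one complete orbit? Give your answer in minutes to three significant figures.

r_p = 6371 + 501.9 = 6872.9 km = 6.8729×10⁶ m.
r_a = 6371 + 8559 = 14930 km = 1.4930×10⁷ m.
Semi-major axis a = (r_p + r_a)/2 = (6872.9 + 14930)/2 = 10901 km = 1.090×10⁷ m.
By Kepler's third law T = 2π√(a³/μ) = 2π × 1.803×10³ = 1.133×10⁴ s.
= 188.8 minutes.

T ≈ 189 minutes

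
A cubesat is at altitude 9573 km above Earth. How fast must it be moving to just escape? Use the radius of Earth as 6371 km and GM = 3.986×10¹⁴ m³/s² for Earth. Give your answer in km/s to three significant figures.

v_esc ≈ 7.07 km/s

r = 6371 + 9573 = 15944 km = 1.5944×10⁷ m.
Escape speed v_esc = √(2μ/r) = √(2 × 3.986×10¹⁴ / 1.594×10⁷) = √(5.000×10⁷) = 7071 m/s.
= 7.071 km/s.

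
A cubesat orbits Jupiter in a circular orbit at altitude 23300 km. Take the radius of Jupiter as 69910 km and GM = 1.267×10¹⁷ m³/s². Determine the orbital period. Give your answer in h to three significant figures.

T ≈ 4.41 h

r = 69910 + 23300 = 93210 km = 9.3210×10⁷ m.
Kepler's third law: T = 2π√(r³/μ) = 2π√((9.321×10⁷)³ / 1.267×10¹⁷).
r³/μ = 6.392×10⁶ s², so T = 2π × 2.528×10³ = 1.588×10⁴ s.
Converting: 1.588×10⁴ s ÷ 3600 = 4.412 h.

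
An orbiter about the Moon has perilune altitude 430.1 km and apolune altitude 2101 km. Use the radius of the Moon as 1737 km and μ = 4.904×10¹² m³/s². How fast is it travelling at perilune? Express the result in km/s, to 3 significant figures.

r_p = 1737 + 430.1 = 2167.1 km = 2.1671×10⁶ m.
r_a = 1737 + 2101 = 3838.0 km = 3.8380×10⁶ m.
Semi-major axis a = (r_p + r_a)/2 = 3002.6 km = 3.003×10⁶ m.
Vis-viva: v² = μ(2/r − 1/a) = 4.904×10¹² × (9.229×10⁻⁷ − 3.331×10⁻⁷) = 2.893×10⁶ m²/s².
v = 1701 m/s = 1.701 km/s.

v ≈ 1.70 km/s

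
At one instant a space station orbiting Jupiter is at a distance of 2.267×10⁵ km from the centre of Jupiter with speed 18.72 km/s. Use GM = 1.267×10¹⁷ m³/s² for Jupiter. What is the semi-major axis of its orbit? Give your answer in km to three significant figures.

a ≈ 1.65×10⁵ km

r = 2.267×10⁸ m.
Specific orbital energy ε = v²/2 − μ/r = (18720)²/2 − 1.267×10¹⁷/2.267×10⁸ = -3.837×10⁸ J/kg.
Since ε = −μ/(2a), a = −μ/(2ε) = 1.651×10⁸ m = 1.6512×10⁵ km.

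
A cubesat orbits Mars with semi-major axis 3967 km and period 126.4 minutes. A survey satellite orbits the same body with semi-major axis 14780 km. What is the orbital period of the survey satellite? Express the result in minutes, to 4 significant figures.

T₂ ≈ 909.0 minutes

Kepler's third law: T² ∝ a³, so T₂ = T₁ (a₂/a₁)^(3/2).
a₂/a₁ = 3.726, (a₂/a₁)^(3/2) = 7.191.
T₂ = 126.4 × 7.191 = 909.0 minutes.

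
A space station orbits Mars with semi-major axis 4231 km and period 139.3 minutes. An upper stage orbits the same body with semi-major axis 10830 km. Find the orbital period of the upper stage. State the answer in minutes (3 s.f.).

T₂ ≈ 570 minutes

Kepler's third law: T² ∝ a³, so T₂ = T₁ (a₂/a₁)^(3/2).
a₂/a₁ = 2.560, (a₂/a₁)^(3/2) = 4.095.
T₂ = 139.3 × 4.095 = 570.5 minutes.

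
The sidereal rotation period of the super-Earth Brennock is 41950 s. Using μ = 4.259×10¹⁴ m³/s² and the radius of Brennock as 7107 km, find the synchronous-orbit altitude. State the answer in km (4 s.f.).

A synchronous orbit has period T, so by Kepler's third law a = (μT²/4π²)^(1/3).
μT²/4π² = 4.259×10¹⁴ × (4.195×10⁴)² / 39.48 = 1.899×10²² m³.
a = 2.668×10⁷ m = 26677 km.
Altitude h = a − R = 26677 − 7107 = 19570 km.

h_sync ≈ 19570 km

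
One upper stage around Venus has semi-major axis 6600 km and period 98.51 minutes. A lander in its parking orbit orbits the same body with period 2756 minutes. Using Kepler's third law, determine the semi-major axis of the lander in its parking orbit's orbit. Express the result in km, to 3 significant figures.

Kepler's third law: a³ ∝ T², so a₂ = a₁ (T₂/T₁)^(2/3).
T₂/T₁ = 27.98, (T₂/T₁)^(2/3) = 9.216.
a₂ = 6600 × 9.216 = 60820 km.

a₂ ≈ 60800 km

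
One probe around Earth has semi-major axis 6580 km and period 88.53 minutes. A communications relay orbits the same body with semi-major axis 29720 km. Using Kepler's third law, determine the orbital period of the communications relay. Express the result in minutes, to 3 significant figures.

Kepler's third law: T² ∝ a³, so T₂ = T₁ (a₂/a₁)^(3/2).
a₂/a₁ = 4.517, (a₂/a₁)^(3/2) = 9.599.
T₂ = 88.53 × 9.599 = 849.8 minutes.

T₂ ≈ 850 minutes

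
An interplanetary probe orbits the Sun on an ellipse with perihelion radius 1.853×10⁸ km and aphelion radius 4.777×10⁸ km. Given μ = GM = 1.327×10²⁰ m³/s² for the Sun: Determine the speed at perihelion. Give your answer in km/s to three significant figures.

v ≈ 32.1 km/s

Semi-major axis a = (r_p + r_a)/2 = 3.3150×10⁸ km = 3.315×10¹¹ m.
Vis-viva: v² = μ(2/r − 1/a) = 1.327×10²⁰ × (1.079×10⁻¹¹ − 3.017×10⁻¹²) = 1.032×10⁹ m²/s².
v = 32120 m/s = 32.12 km/s.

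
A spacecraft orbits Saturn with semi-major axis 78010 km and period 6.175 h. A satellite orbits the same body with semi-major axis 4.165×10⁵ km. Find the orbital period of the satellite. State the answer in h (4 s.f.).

T₂ ≈ 76.18 h

Kepler's third law: T² ∝ a³, so T₂ = T₁ (a₂/a₁)^(3/2).
a₂/a₁ = 5.339, (a₂/a₁)^(3/2) = 12.34.
T₂ = 6.175 × 12.34 = 76.18 h.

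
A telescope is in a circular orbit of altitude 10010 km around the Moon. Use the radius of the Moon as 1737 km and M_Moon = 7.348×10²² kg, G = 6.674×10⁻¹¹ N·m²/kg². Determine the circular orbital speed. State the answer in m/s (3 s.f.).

v ≈ 646 m/s

μ = GM = 6.674×10⁻¹¹ × 7.348×10²² = 4.904×10¹² m³/s².
r = 1737 + 10010 = 11747 km = 1.1747×10⁷ m.
For a circular orbit v = √(μ/r) = √(4.904×10¹² / 1.175×10⁷) = √(4.175×10⁵) = 646.1 m/s.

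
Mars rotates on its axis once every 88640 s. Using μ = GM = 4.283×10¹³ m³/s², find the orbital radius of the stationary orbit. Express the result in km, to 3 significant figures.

A synchronous orbit has period T, so by Kepler's third law a = (μT²/4π²)^(1/3).
μT²/4π² = 4.283×10¹³ × (8.864×10⁴)² / 39.48 = 8.524×10²¹ m³.
a = 2.043×10⁷ m = 20428 km.

r_sync ≈ 20400 km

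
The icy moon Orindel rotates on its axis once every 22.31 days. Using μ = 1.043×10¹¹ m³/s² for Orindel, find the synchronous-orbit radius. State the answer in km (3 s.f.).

r_sync ≈ 21400 km

T = 22.31 days = 1.928×10⁶ s.
A synchronous orbit has period T, so by Kepler's third law a = (μT²/4π²)^(1/3).
μT²/4π² = 1.043×10¹¹ × (1.928×10⁶)² / 39.48 = 9.816×10²¹ m³.
a = 2.141×10⁷ m = 21412 km.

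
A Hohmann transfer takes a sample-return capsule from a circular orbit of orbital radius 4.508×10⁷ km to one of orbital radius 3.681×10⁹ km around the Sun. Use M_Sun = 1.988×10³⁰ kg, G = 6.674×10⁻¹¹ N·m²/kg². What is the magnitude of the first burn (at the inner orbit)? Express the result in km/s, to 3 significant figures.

Δv ≈ 22.0 km/s

μ = GM = 6.674×10⁻¹¹ × 1.988×10³⁰ = 1.327×10²⁰ m³/s².
r₁ = 4.508×10⁷ km = 4.508×10¹⁰ m.
r₂ = 3.681×10⁹ km = 3.681×10¹² m.
Transfer ellipse a_t = (r₁ + r₂)/2 = 1.863×10¹² m.
At r₁: circular v_c1 = √(μ/r₁) = 54250 m/s; transfer-perihelion v_p = √[μ(2/r₁ − 1/a_t)] = 76260 m/s.
Δv₁ = v_p − v_c1 = 22010 m/s.
= 22.01 km/s.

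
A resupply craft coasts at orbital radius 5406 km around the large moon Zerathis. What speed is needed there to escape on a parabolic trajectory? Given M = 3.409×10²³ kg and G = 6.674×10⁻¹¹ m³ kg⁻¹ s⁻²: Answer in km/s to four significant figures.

v_esc ≈ 2.901 km/s

μ = GM = 6.674×10⁻¹¹ × 3.409×10²³ = 2.275×10¹³ m³/s².
r = 5406 km = 5.406×10⁶ m.
Escape speed v_esc = √(2μ/r) = √(2 × 2.275×10¹³ / 5.406×10⁶) = √(8.417×10⁶) = 2901 m/s.
= 2.901 km/s.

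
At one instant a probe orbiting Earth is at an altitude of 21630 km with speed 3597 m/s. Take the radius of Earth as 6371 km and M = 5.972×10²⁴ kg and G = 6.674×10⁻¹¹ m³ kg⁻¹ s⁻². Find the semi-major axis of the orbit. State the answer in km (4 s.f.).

μ = GM = 6.674×10⁻¹¹ × 5.972×10²⁴ = 3.986×10¹⁴ m³/s².
r = 6371 + 21630 = 28001 km = 2.800×10⁷ m.
Specific orbital energy ε = v²/2 − μ/r = (3597)²/2 − 3.986×10¹⁴/2.800×10⁷ = -7.765×10⁶ J/kg.
Since ε = −μ/(2a), a = −μ/(2ε) = 2.566×10⁷ m = 25665 km.

a ≈ 25660 km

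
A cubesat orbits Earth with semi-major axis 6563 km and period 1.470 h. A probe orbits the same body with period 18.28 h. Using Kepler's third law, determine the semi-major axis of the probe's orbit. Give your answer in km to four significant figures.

Kepler's third law: a³ ∝ T², so a₂ = a₁ (T₂/T₁)^(2/3).
T₂/T₁ = 12.44, (T₂/T₁)^(2/3) = 5.368.
a₂ = 6563 × 5.368 = 35230 km.

a₂ ≈ 35230 km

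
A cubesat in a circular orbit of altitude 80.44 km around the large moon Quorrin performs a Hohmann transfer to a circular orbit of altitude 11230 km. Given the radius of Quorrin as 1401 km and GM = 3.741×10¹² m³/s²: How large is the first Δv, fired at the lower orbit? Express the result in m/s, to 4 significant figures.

Δv ≈ 537.0 m/s

r₁ = 1401 + 80.44 = 1481.4 km = 1.4814×10⁶ m.
r₂ = 1401 + 11230 = 12631 km = 1.2631×10⁷ m.
Transfer ellipse a_t = (r₁ + r₂)/2 = 7.056×10⁶ m.
At r₁: circular v_c1 = √(μ/r₁) = 1589 m/s; transfer-periapsis v_p = √[μ(2/r₁ − 1/a_t)] = 2126 m/s.
Δv₁ = v_p − v_c1 = 537.0 m/s.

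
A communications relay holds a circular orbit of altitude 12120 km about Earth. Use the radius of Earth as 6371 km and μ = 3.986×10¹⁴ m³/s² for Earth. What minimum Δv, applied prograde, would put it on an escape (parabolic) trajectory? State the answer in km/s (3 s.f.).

Δv ≈ 1.92 km/s

r = 6371 + 12120 = 18491 km = 1.8491×10⁷ m.
Circular speed v_c = √(μ/r) = 4643 m/s.
Escape speed v_esc = √(2μ/r) = √2 × v_c = 6566 m/s.
Δv = v_esc − v_c = 1923 m/s = 1.923 km/s.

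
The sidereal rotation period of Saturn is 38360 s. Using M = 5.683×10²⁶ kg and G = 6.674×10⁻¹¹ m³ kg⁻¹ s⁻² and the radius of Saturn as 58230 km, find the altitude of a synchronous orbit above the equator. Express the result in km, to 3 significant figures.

μ = GM = 6.674×10⁻¹¹ × 5.683×10²⁶ = 3.793×10¹⁶ m³/s².
A synchronous orbit has period T, so by Kepler's third law a = (μT²/4π²)^(1/3).
μT²/4π² = 3.793×10¹⁶ × (3.836×10⁴)² / 39.48 = 1.414×10²⁴ m³.
a = 1.122×10⁸ m = 1.1223×10⁵ km.
Altitude h = a − R = 1.1223×10⁵ − 58230 = 54003 km.

h_sync ≈ 54000 km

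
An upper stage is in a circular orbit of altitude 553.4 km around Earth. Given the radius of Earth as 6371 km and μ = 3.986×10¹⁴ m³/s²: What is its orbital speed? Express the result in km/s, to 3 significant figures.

v ≈ 7.59 km/s

r = 6371 + 553.4 = 6924.4 km = 6.9244×10⁶ m.
For a circular orbit v = √(μ/r) = √(3.986×10¹⁴ / 6.924×10⁶) = √(5.756×10⁷) = 7587 m/s.
That is 7.587 km/s.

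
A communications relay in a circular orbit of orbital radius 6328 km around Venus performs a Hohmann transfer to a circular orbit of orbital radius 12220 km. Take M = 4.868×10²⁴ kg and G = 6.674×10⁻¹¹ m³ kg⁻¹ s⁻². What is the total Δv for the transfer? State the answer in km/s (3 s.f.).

μ = GM = 6.674×10⁻¹¹ × 4.868×10²⁴ = 3.249×10¹⁴ m³/s².
r₁ = 6328 km = 6.328×10⁶ m.
r₂ = 12220 km = 1.222×10⁷ m.
Transfer ellipse a_t = (r₁ + r₂)/2 = 9.274×10⁶ m.
At r₁: circular v_c1 = √(μ/r₁) = 7165 m/s; transfer-periapsis v_p = √[μ(2/r₁ − 1/a_t)] = 8225 m/s.
Δv₁ = v_p − v_c1 = 1060 m/s.
At r₂: circular v_c2 = √(μ/r₂) = 5156 m/s; transfer-apoapsis v_a = √[μ(2/r₂ − 1/a_t)] = 4259 m/s.
Δv₂ = v_c2 − v_a = 897.0 m/s.
Total Δv = Δv₁ + Δv₂ = 1957 m/s = 1.957 km/s.

Δv_total ≈ 1.96 km/s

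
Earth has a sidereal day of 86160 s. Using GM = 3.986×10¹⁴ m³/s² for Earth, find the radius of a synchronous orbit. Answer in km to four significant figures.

r_sync ≈ 42160 km

A synchronous orbit has period T, so by Kepler's third law a = (μT²/4π²)^(1/3).
μT²/4π² = 3.986×10¹⁴ × (8.616×10⁴)² / 39.48 = 7.495×10²² m³.
a = 4.216×10⁷ m = 42163 km.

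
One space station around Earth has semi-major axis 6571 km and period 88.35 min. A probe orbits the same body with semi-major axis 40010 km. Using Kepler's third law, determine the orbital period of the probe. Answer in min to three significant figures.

T₂ ≈ 1330 min

Kepler's third law: T² ∝ a³, so T₂ = T₁ (a₂/a₁)^(3/2).
a₂/a₁ = 6.089, (a₂/a₁)^(3/2) = 15.02.
T₂ = 88.35 × 15.02 = 1327 min.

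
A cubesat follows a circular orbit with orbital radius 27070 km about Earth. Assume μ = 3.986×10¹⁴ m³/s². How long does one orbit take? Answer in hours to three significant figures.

r = 27070 km = 2.707×10⁷ m.
Kepler's third law: T = 2π√(r³/μ) = 2π√((2.707×10⁷)³ / 3.986×10¹⁴).
r³/μ = 4.977×10⁷ s², so T = 2π × 7.054×10³ = 4.432×10⁴ s.
Converting: 4.432×10⁴ s ÷ 3600 = 12.31 hours.

T ≈ 12.3 hours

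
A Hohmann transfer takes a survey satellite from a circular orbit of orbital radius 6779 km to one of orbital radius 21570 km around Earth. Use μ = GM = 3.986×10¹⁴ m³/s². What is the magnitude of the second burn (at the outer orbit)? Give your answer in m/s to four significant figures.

Δv ≈ 1326 m/s

r₁ = 6779 km = 6.779×10⁶ m.
r₂ = 21570 km = 2.157×10⁷ m.
Transfer ellipse a_t = (r₁ + r₂)/2 = 1.417×10⁷ m.
At r₁: circular v_c1 = √(μ/r₁) = 7668 m/s; transfer-perigee v_p = √[μ(2/r₁ − 1/a_t)] = 9459 m/s.
At r₂: circular v_c2 = √(μ/r₂) = 4299 m/s; transfer-apogee v_a = √[μ(2/r₂ − 1/a_t)] = 2973 m/s.
Δv₂ = v_c2 − v_a = 1326 m/s.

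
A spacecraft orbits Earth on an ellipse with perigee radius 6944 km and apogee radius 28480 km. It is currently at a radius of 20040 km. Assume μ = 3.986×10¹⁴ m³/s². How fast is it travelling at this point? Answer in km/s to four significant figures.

v ≈ 4.156 km/s

Semi-major axis a = (r_p + r_a)/2 = 17712 km = 1.771×10⁷ m.
Vis-viva: v² = μ(2/r − 1/a) = 3.986×10¹⁴ × (9.980×10⁻⁸ − 5.646×10⁻⁸) = 1.728×10⁷ m²/s².
v = 4156 m/s = 4.156 km/s.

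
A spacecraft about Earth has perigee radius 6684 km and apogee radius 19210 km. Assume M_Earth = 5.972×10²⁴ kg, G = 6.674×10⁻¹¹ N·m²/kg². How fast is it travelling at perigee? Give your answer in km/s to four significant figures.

v ≈ 9.406 km/s

μ = GM = 6.674×10⁻¹¹ × 5.972×10²⁴ = 3.986×10¹⁴ m³/s².
Semi-major axis a = (r_p + r_a)/2 = 12947 km = 1.295×10⁷ m.
Vis-viva: v² = μ(2/r − 1/a) = 3.986×10¹⁴ × (2.992×10⁻⁷ − 7.724×10⁻⁸) = 8.848×10⁷ m²/s².
v = 9406 m/s = 9.406 km/s.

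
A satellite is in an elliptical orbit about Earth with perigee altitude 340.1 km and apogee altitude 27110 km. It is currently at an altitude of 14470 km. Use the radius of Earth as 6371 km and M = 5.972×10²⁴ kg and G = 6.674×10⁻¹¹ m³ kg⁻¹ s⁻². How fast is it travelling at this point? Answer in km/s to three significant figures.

v ≈ 4.29 km/s

μ = GM = 6.674×10⁻¹¹ × 5.972×10²⁴ = 3.986×10¹⁴ m³/s².
r_p = 6371 + 340.1 = 6711.1 km = 6.7111×10⁶ m.
r_a = 6371 + 27110 = 33481 km = 3.3481×10⁷ m.
r = 6371 + 14470 = 20841 km = 2.084×10⁷ m.
Semi-major axis a = (r_p + r_a)/2 = 20096 km = 2.010×10⁷ m.
Vis-viva: v² = μ(2/r − 1/a) = 3.986×10¹⁴ × (9.596×10⁻⁸ − 4.976×10⁻⁸) = 1.842×10⁷ m²/s².
v = 4291 m/s = 4.291 km/s.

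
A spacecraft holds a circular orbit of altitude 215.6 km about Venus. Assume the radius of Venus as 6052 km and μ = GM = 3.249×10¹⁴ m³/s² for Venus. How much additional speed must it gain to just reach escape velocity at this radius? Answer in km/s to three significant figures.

Δv ≈ 2.98 km/s

r = 6052 + 215.6 = 6267.6 km = 6.2676×10⁶ m.
Circular speed v_c = √(μ/r) = 7200 m/s.
Escape speed v_esc = √(2μ/r) = √2 × v_c = 10180 m/s.
Δv = v_esc − v_c = 2982 m/s = 2.982 km/s.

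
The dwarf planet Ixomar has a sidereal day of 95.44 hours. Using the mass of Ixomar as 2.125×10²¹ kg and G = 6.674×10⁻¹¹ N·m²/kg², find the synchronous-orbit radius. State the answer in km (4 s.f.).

r_sync ≈ 7513 km

μ = GM = 6.674×10⁻¹¹ × 2.125×10²¹ = 1.418×10¹¹ m³/s².
T = 95.44 hours = 3.436×10⁵ s.
A synchronous orbit has period T, so by Kepler's third law a = (μT²/4π²)^(1/3).
μT²/4π² = 1.418×10¹¹ × (3.436×10⁵)² / 39.48 = 4.241×10²⁰ m³.
a = 7.513×10⁶ m = 7513.1 km.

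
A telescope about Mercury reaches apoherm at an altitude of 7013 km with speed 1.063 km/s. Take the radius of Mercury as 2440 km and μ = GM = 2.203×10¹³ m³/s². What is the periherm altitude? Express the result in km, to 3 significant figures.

r_a = 2440 + 7013 = 9453.0 km = 9.453×10⁶ m.
Specific energy ε = v²/2 − μ/r = -1.765×10⁶ J/kg, so a = −μ/(2ε) = 6.239×10⁶ m.
The apsides satisfy r_p + r_a = 2a, so the periherm radius is 2a − r_a = 3.025×10⁶ m = 3025.1 km.
Periherm altitude = 3025.1 − 2440 = 585.10 km.

periherm altitude ≈ 585 km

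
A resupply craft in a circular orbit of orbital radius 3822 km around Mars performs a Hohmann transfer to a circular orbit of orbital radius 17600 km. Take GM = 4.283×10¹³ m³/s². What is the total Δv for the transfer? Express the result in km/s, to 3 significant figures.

Δv_total ≈ 1.57 km/s

r₁ = 3822 km = 3.822×10⁶ m.
r₂ = 17600 km = 1.760×10⁷ m.
Transfer ellipse a_t = (r₁ + r₂)/2 = 1.071×10⁷ m.
At r₁: circular v_c1 = √(μ/r₁) = 3348 m/s; transfer-periapsis v_p = √[μ(2/r₁ − 1/a_t)] = 4291 m/s.
Δv₁ = v_p − v_c1 = 943.6 m/s.
At r₂: circular v_c2 = √(μ/r₂) = 1560 m/s; transfer-apoapsis v_a = √[μ(2/r₂ − 1/a_t)] = 931.9 m/s.
Δv₂ = v_c2 − v_a = 628.1 m/s.
Total Δv = Δv₁ + Δv₂ = 1572 m/s = 1.572 km/s.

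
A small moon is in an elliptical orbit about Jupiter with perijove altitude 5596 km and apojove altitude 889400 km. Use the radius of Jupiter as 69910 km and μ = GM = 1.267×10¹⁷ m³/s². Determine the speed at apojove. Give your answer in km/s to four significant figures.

r_p = 69910 + 5596 = 75506 km = 7.5506×10⁷ m.
r_a = 69910 + 889400 = 959310 km = 9.5931×10⁸ m.
Semi-major axis a = (r_p + r_a)/2 = 5.1741×10⁵ km = 5.174×10⁸ m.
Vis-viva: v² = μ(2/r − 1/a) = 1.267×10¹⁷ × (2.085×10⁻⁹ − 1.933×10⁻⁹) = 1.927×10⁷ m²/s².
v = 4390 m/s = 4.390 km/s.

v ≈ 4.390 km/s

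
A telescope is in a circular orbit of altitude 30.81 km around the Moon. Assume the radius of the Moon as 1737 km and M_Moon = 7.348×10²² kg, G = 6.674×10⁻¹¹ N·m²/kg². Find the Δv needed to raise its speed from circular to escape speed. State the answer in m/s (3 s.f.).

Δv ≈ 690 m/s

μ = GM = 6.674×10⁻¹¹ × 7.348×10²² = 4.904×10¹² m³/s².
r = 1737 + 30.81 = 1767.8 km = 1.7678×10⁶ m.
Circular speed v_c = √(μ/r) = 1666 m/s.
Escape speed v_esc = √(2μ/r) = √2 × v_c = 2355 m/s.
Δv = v_esc − v_c = 689.9 m/s.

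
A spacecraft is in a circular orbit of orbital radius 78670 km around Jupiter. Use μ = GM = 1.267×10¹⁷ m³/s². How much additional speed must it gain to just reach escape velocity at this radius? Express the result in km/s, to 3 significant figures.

r = 78670 km = 7.867×10⁷ m.
Circular speed v_c = √(μ/r) = 40130 m/s.
Escape speed v_esc = √(2μ/r) = √2 × v_c = 56750 m/s.
Δv = v_esc − v_c = 16620 m/s = 16.62 km/s.

Δv ≈ 16.6 km/s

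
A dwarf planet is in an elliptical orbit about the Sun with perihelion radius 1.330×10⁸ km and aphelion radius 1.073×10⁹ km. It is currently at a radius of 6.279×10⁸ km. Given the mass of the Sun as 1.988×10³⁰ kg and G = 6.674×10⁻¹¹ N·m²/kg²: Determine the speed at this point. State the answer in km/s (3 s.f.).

μ = GM = 6.674×10⁻¹¹ × 1.988×10³⁰ = 1.327×10²⁰ m³/s².
Semi-major axis a = (r_p + r_a)/2 = 6.0300×10⁸ km = 6.030×10¹¹ m.
Vis-viva: v² = μ(2/r − 1/a) = 1.327×10²⁰ × (3.185×10⁻¹² − 1.658×10⁻¹²) = 2.026×10⁸ m²/s².
v = 14230 m/s = 14.23 km/s.

v ≈ 14.2 km/s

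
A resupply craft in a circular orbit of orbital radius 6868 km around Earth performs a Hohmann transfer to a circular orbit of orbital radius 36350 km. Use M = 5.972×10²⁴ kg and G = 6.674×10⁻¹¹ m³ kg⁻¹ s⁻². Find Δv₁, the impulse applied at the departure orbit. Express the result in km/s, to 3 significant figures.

μ = GM = 6.674×10⁻¹¹ × 5.972×10²⁴ = 3.986×10¹⁴ m³/s².
r₁ = 6868 km = 6.868×10⁶ m.
r₂ = 36350 km = 3.635×10⁷ m.
Transfer ellipse a_t = (r₁ + r₂)/2 = 2.161×10⁷ m.
At r₁: circular v_c1 = √(μ/r₁) = 7618 m/s; transfer-perigee v_p = √[μ(2/r₁ − 1/a_t)] = 9880 m/s.
Δv₁ = v_p − v_c1 = 2262 m/s.
= 2.262 km/s.

Δv ≈ 2.26 km/s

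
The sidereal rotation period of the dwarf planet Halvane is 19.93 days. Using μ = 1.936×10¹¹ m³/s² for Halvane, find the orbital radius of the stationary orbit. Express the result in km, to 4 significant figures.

T = 19.93 days = 1.722×10⁶ s.
A synchronous orbit has period T, so by Kepler's third law a = (μT²/4π²)^(1/3).
μT²/4π² = 1.936×10¹¹ × (1.722×10⁶)² / 39.48 = 1.454×10²² m³.
a = 2.441×10⁷ m = 24408 km.

r_sync ≈ 24410 km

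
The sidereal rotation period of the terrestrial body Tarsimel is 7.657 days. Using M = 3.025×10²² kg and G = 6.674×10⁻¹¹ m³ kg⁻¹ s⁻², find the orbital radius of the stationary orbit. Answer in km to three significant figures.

μ = GM = 6.674×10⁻¹¹ × 3.025×10²² = 2.019×10¹² m³/s².
T = 7.657 days = 6.616×10⁵ s.
A synchronous orbit has period T, so by Kepler's third law a = (μT²/4π²)^(1/3).
μT²/4π² = 2.019×10¹² × (6.616×10⁵)² / 39.48 = 2.238×10²² m³.
a = 2.818×10⁷ m = 28182 km.

r_sync ≈ 28200 km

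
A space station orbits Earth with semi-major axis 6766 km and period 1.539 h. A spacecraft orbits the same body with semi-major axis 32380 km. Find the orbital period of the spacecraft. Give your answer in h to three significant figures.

T₂ ≈ 16.1 h

Kepler's third law: T² ∝ a³, so T₂ = T₁ (a₂/a₁)^(3/2).
a₂/a₁ = 4.786, (a₂/a₁)^(3/2) = 10.47.
T₂ = 1.539 × 10.47 = 16.11 h.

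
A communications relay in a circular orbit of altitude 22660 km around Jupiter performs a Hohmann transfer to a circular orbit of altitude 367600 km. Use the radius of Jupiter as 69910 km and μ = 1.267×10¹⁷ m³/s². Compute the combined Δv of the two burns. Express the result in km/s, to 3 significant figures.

Δv_total ≈ 17.5 km/s

r₁ = 69910 + 22660 = 92570 km = 9.2570×10⁷ m.
r₂ = 69910 + 367600 = 437510 km = 4.3751×10⁸ m.
Transfer ellipse a_t = (r₁ + r₂)/2 = 2.650×10⁸ m.
At r₁: circular v_c1 = √(μ/r₁) = 37000 m/s; transfer-perijove v_p = √[μ(2/r₁ − 1/a_t)] = 47530 m/s.
Δv₁ = v_p − v_c1 = 10540 m/s.
At r₂: circular v_c2 = √(μ/r₂) = 17020 m/s; transfer-apojove v_a = √[μ(2/r₂ − 1/a_t)] = 10060 m/s.
Δv₂ = v_c2 − v_a = 6960 m/s.
Total Δv = Δv₁ + Δv₂ = 17500 m/s = 17.50 km/s.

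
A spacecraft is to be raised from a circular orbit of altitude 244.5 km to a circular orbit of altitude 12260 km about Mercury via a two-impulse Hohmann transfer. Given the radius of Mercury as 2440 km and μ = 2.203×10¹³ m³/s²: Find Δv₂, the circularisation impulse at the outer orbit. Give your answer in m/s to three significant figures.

r₁ = 2440 + 244.5 = 2684.5 km = 2.6845×10⁶ m.
r₂ = 2440 + 12260 = 14700 km = 1.4700×10⁷ m.
Transfer ellipse a_t = (r₁ + r₂)/2 = 8.692×10⁶ m.
At r₁: circular v_c1 = √(μ/r₁) = 2865 m/s; transfer-periherm v_p = √[μ(2/r₁ − 1/a_t)] = 3725 m/s.
At r₂: circular v_c2 = √(μ/r₂) = 1224 m/s; transfer-apoherm v_a = √[μ(2/r₂ − 1/a_t)] = 680.3 m/s.
Δv₂ = v_c2 − v_a = 543.9 m/s.

Δv ≈ 544 m/s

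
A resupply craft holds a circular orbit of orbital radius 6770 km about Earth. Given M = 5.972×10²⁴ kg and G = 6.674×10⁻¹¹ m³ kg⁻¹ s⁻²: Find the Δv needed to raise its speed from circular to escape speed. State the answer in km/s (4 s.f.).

Δv ≈ 3.178 km/s

μ = GM = 6.674×10⁻¹¹ × 5.972×10²⁴ = 3.986×10¹⁴ m³/s².
r = 6770 km = 6.770×10⁶ m.
Circular speed v_c = √(μ/r) = 7673 m/s.
Escape speed v_esc = √(2μ/r) = √2 × v_c = 10850 m/s.
Δv = v_esc − v_c = 3178 m/s = 3.178 km/s.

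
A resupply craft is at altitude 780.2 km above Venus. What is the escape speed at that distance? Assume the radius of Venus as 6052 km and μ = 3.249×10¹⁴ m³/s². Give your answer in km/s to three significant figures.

r = 6052 + 780.2 = 6832.2 km = 6.8322×10⁶ m.
Escape speed v_esc = √(2μ/r) = √(2 × 3.249×10¹⁴ / 6.832×10⁶) = √(9.511×10⁷) = 9752 m/s.
= 9.752 km/s.

v_esc ≈ 9.75 km/s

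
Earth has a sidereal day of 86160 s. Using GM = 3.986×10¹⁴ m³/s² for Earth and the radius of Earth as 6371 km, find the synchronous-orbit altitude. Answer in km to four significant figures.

A synchronous orbit has period T, so by Kepler's third law a = (μT²/4π²)^(1/3).
μT²/4π² = 3.986×10¹⁴ × (8.616×10⁴)² / 39.48 = 7.495×10²² m³.
a = 4.216×10⁷ m = 42163 km.
Altitude h = a − R = 42163 − 6371 = 35792 km.

h_sync ≈ 35790 km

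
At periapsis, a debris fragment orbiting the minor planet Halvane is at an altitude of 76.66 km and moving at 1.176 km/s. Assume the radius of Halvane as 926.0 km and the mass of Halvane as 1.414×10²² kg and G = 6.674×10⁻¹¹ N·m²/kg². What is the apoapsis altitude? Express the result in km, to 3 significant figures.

μ = GM = 6.674×10⁻¹¹ × 1.414×10²² = 9.437×10¹¹ m³/s².
r_p = 926.0 + 76.66 = 1002.7 km = 1.003×10⁶ m.
Specific energy ε = v²/2 − μ/r = -2.497×10⁵ J/kg, so a = −μ/(2ε) = 1.890×10⁶ m.
The apsides satisfy r_p + r_a = 2a, so the apoapsis radius is 2a − r_p = 2.777×10⁶ m = 2776.5 km.
Apoapsis altitude = 2776.5 − 926.0 = 1850.5 km.

apoapsis altitude ≈ 1850 km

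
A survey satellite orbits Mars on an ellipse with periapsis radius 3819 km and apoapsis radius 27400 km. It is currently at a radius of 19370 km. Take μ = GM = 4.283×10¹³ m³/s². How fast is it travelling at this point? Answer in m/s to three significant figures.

v ≈ 1300 m/s

Semi-major axis a = (r_p + r_a)/2 = 15610 km = 1.561×10⁷ m.
Vis-viva: v² = μ(2/r − 1/a) = 4.283×10¹³ × (1.033×10⁻⁷ − 6.406×10⁻⁸) = 1.678×10⁶ m²/s².
v = 1296 m/s.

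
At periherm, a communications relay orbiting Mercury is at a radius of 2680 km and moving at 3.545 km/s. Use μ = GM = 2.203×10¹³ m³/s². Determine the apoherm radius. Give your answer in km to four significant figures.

r_p = 2.680×10⁶ m.
Specific energy ε = v²/2 − μ/r = -1.937×10⁶ J/kg, so a = −μ/(2ε) = 5.688×10⁶ m.
The apsides satisfy r_p + r_a = 2a, so the apoherm radius is 2a − r_p = 8.695×10⁶ m = 8695.4 km.

apoherm radius ≈ 8695 km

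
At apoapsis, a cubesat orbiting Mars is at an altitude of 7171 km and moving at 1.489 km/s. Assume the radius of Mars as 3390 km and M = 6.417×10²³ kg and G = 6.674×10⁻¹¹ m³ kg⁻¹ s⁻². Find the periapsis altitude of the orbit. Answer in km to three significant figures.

μ = GM = 6.674×10⁻¹¹ × 6.417×10²³ = 4.283×10¹³ m³/s².
r_a = 3390 + 7171 = 10561 km = 1.056×10⁷ m.
Specific energy ε = v²/2 − μ/r = -2.947×10⁶ J/kg, so a = −μ/(2ε) = 7.267×10⁶ m.
The apsides satisfy r_p + r_a = 2a, so the periapsis radius is 2a − r_a = 3.973×10⁶ m = 3973.2 km.
Periapsis altitude = 3973.2 − 3390 = 583.16 km.

periapsis altitude ≈ 583 km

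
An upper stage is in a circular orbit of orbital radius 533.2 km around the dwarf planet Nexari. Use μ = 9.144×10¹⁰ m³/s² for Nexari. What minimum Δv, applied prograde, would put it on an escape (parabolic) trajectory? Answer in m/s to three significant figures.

r = 533.2 km = 5.332×10⁵ m.
Circular speed v_c = √(μ/r) = 414.1 m/s.
Escape speed v_esc = √(2μ/r) = √2 × v_c = 585.6 m/s.
Δv = v_esc − v_c = 171.5 m/s.

Δv ≈ 172 m/s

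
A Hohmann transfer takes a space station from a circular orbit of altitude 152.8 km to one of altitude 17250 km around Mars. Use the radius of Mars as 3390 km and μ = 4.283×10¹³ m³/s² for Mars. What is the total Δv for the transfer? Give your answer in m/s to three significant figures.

r₁ = 3390 + 152.8 = 3542.8 km = 3.5428×10⁶ m.
r₂ = 3390 + 17250 = 20640 km = 2.0640×10⁷ m.
Transfer ellipse a_t = (r₁ + r₂)/2 = 1.209×10⁷ m.
At r₁: circular v_c1 = √(μ/r₁) = 3477 m/s; transfer-periapsis v_p = √[μ(2/r₁ − 1/a_t)] = 4543 m/s.
Δv₁ = v_p − v_c1 = 1066 m/s.
At r₂: circular v_c2 = √(μ/r₂) = 1441 m/s; transfer-apoapsis v_a = √[μ(2/r₂ − 1/a_t)] = 779.7 m/s.
Δv₂ = v_c2 − v_a = 660.8 m/s.
Total Δv = Δv₁ + Δv₂ = 1727 m/s.

Δv_total ≈ 1730 m/s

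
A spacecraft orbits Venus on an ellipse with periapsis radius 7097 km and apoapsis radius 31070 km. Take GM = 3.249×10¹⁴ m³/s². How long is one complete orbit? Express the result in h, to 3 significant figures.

T ≈ 8.07 h

Semi-major axis a = (r_p + r_a)/2 = (7097.0 + 31070)/2 = 19084 km = 1.908×10⁷ m.
By Kepler's third law T = 2π√(a³/μ) = 2π × 4.625×10³ = 2.906×10⁴ s.
= 8.072 h.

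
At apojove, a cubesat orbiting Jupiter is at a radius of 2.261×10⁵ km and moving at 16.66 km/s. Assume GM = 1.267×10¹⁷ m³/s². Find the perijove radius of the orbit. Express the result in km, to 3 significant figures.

perijove radius ≈ 74400 km

r_a = 2.261×10⁸ m.
Specific energy ε = v²/2 − μ/r = -4.216×10⁸ J/kg, so a = −μ/(2ε) = 1.503×10⁸ m.
The apsides satisfy r_p + r_a = 2a, so the perijove radius is 2a − r_a = 7.443×10⁷ m = 74426 km.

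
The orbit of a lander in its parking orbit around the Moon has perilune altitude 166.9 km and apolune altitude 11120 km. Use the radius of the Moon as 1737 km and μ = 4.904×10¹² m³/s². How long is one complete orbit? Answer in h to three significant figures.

r_p = 1737 + 166.9 = 1903.9 km = 1.9039×10⁶ m.
r_a = 1737 + 11120 = 12857 km = 1.2857×10⁷ m.
Semi-major axis a = (r_p + r_a)/2 = (1903.9 + 12857)/2 = 7380.4 km = 7.380×10⁶ m.
By Kepler's third law T = 2π√(a³/μ) = 2π × 9.054×10³ = 5.689×10⁴ s.
= 15.80 h.

T ≈ 15.8 h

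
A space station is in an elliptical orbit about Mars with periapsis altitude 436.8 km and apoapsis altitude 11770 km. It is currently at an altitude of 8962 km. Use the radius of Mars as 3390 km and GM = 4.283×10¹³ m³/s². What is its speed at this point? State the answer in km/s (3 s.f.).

r_p = 3390 + 436.8 = 3826.8 km = 3.8268×10⁶ m.
r_a = 3390 + 11770 = 15160 km = 1.5160×10⁷ m.
r = 3390 + 8962 = 12352 km = 1.235×10⁷ m.
Semi-major axis a = (r_p + r_a)/2 = 9493.4 km = 9.493×10⁶ m.
Vis-viva: v² = μ(2/r − 1/a) = 4.283×10¹³ × (1.619×10⁻⁷ − 1.053×10⁻⁷) = 2.423×10⁶ m²/s².
v = 1557 m/s = 1.557 km/s.

v ≈ 1.56 km/s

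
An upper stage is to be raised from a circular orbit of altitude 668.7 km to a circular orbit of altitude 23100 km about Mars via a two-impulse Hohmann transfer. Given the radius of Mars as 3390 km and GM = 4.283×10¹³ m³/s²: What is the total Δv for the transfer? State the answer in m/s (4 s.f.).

r₁ = 3390 + 668.7 = 4058.7 km = 4.0587×10⁶ m.
r₂ = 3390 + 23100 = 26490 km = 2.6490×10⁷ m.
Transfer ellipse a_t = (r₁ + r₂)/2 = 1.527×10⁷ m.
At r₁: circular v_c1 = √(μ/r₁) = 3248 m/s; transfer-periapsis v_p = √[μ(2/r₁ − 1/a_t)] = 4278 m/s.
Δv₁ = v_p − v_c1 = 1030 m/s.
At r₂: circular v_c2 = √(μ/r₂) = 1272 m/s; transfer-apoapsis v_a = √[μ(2/r₂ − 1/a_t)] = 655.5 m/s.
Δv₂ = v_c2 − v_a = 616.1 m/s.
Total Δv = Δv₁ + Δv₂ = 1646 m/s.

Δv_total ≈ 1646 m/s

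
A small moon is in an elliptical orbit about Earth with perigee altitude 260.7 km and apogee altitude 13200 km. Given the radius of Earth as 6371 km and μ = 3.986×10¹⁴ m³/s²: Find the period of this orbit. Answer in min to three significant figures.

r_p = 6371 + 260.7 = 6631.7 km = 6.6317×10⁶ m.
r_a = 6371 + 13200 = 19571 km = 1.9571×10⁷ m.
Semi-major axis a = (r_p + r_a)/2 = (6631.7 + 19571)/2 = 13101 km = 1.310×10⁷ m.
By Kepler's third law T = 2π√(a³/μ) = 2π × 2.375×10³ = 1.492×10⁴ s.
= 248.7 min.

T ≈ 249 min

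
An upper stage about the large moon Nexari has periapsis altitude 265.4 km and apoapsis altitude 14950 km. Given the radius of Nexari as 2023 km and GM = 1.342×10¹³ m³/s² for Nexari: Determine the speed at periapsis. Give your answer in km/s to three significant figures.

r_p = 2023 + 265.4 = 2288.4 km = 2.2884×10⁶ m.
r_a = 2023 + 14950 = 16973 km = 1.6973×10⁷ m.
Semi-major axis a = (r_p + r_a)/2 = 9630.7 km = 9.631×10⁶ m.
Vis-viva: v² = μ(2/r − 1/a) = 1.342×10¹³ × (8.740×10⁻⁷ − 1.038×10⁻⁷) = 1.034×10⁷ m²/s².
v = 3215 m/s = 3.215 km/s.

v ≈ 3.21 km/s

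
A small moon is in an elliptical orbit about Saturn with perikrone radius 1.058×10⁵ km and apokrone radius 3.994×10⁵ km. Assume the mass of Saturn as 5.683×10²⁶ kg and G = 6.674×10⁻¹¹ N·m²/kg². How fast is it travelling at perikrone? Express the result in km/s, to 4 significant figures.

μ = GM = 6.674×10⁻¹¹ × 5.683×10²⁶ = 3.793×10¹⁶ m³/s².
Semi-major axis a = (r_p + r_a)/2 = 2.5260×10⁵ km = 2.526×10⁸ m.
Vis-viva: v² = μ(2/r − 1/a) = 3.793×10¹⁶ × (1.890×10⁻⁸ − 3.959×10⁻⁹) = 5.668×10⁸ m²/s².
v = 23810 m/s = 23.81 km/s.

v ≈ 23.81 km/s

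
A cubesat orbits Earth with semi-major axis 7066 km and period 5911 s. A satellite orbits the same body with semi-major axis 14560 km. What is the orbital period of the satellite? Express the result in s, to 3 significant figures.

T₂ ≈ 17500 s

Kepler's third law: T² ∝ a³, so T₂ = T₁ (a₂/a₁)^(3/2).
a₂/a₁ = 2.061, (a₂/a₁)^(3/2) = 2.958.
T₂ = 5911 × 2.958 = 17480 s.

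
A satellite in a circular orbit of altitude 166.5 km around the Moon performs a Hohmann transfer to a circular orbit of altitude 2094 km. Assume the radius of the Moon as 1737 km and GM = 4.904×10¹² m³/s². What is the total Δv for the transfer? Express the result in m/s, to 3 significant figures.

r₁ = 1737 + 166.5 = 1903.5 km = 1.9035×10⁶ m.
r₂ = 1737 + 2094 = 3831.0 km = 3.8310×10⁶ m.
Transfer ellipse a_t = (r₁ + r₂)/2 = 2.867×10⁶ m.
At r₁: circular v_c1 = √(μ/r₁) = 1605 m/s; transfer-perilune v_p = √[μ(2/r₁ − 1/a_t)] = 1855 m/s.
Δv₁ = v_p − v_c1 = 250.2 m/s.
At r₂: circular v_c2 = √(μ/r₂) = 1131 m/s; transfer-apolune v_a = √[μ(2/r₂ − 1/a_t)] = 921.9 m/s.
Δv₂ = v_c2 − v_a = 209.6 m/s.
Total Δv = Δv₁ + Δv₂ = 459.8 m/s.

Δv_total ≈ 460 m/s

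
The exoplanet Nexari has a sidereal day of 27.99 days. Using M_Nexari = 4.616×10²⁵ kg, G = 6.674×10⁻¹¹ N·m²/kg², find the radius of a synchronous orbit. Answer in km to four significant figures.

r_sync ≈ 7.699×10⁵ km

μ = GM = 6.674×10⁻¹¹ × 4.616×10²⁵ = 3.081×10¹⁵ m³/s².
T = 27.99 days = 2.418×10⁶ s.
A synchronous orbit has period T, so by Kepler's third law a = (μT²/4π²)^(1/3).
μT²/4π² = 3.081×10¹⁵ × (2.418×10⁶)² / 39.48 = 4.564×10²⁶ m³.
a = 7.699×10⁸ m = 7.6991×10⁵ km.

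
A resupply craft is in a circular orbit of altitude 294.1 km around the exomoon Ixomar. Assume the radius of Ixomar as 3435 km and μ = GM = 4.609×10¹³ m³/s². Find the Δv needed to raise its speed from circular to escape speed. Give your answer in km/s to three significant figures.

Δv ≈ 1.46 km/s

r = 3435 + 294.1 = 3729.1 km = 3.7291×10⁶ m.
Circular speed v_c = √(μ/r) = 3516 m/s.
Escape speed v_esc = √(2μ/r) = √2 × v_c = 4972 m/s.
Δv = v_esc − v_c = 1456 m/s = 1.456 km/s.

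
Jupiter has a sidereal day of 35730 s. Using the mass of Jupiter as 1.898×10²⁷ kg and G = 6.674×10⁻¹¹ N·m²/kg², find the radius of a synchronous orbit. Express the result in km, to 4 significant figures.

r_sync ≈ 1.600×10⁵ km

μ = GM = 6.674×10⁻¹¹ × 1.898×10²⁷ = 1.267×10¹⁷ m³/s².
A synchronous orbit has period T, so by Kepler's third law a = (μT²/4π²)^(1/3).
μT²/4π² = 1.267×10¹⁷ × (3.573×10⁴)² / 39.48 = 4.096×10²⁴ m³.
a = 1.600×10⁸ m = 1.6000×10⁵ km.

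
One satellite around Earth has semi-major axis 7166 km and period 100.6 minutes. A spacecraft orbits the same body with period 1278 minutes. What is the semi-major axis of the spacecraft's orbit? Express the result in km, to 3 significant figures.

a₂ ≈ 39000 km

Kepler's third law: a³ ∝ T², so a₂ = a₁ (T₂/T₁)^(2/3).
T₂/T₁ = 12.70, (T₂/T₁)^(2/3) = 5.444.
a₂ = 7166 × 5.444 = 39020 km.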